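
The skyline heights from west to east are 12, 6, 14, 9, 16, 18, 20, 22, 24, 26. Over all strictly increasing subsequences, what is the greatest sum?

152

Let S[i] be the best sum of a strictly increasing subsequence ending at i:
i:       1   2   3   4   5   6   7   8   9  10
a[i]:   12   6  14   9  16  18  20  22  24  26
S:      12   6  26  15  42  60  80 102 126 152
Maximum is 152 (e.g. 12 + 14 + 16 + 18 + 20 + 22 + 24 + 26).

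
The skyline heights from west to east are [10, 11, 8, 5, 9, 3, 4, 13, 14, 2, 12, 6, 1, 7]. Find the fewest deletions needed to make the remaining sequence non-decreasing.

Fewest deletions = n − (longest non-decreasing subsequence).
Patience tails:
10 → extends → [10]
11 → extends → [10, 11]
8 → replaces 10 → [8, 11]
5 → replaces 8 → [5, 11]
9 → replaces 11 → [5, 9]
3 → replaces 5 → [3, 9]
4 → replaces 9 → [3, 4]
13 → extends → [3, 4, 13]
14 → extends → [3, 4, 13, 14]
2 → replaces 3 → [2, 4, 13, 14]
12 → replaces 13 → [2, 4, 12, 14]
6 → replaces 12 → [2, 4, 6, 14]
1 → replaces 2 → [1, 4, 6, 14]
7 → replaces 14 → [1, 4, 6, 7]
Longest non-decreasing subsequence has length 4, so deletions = 14 − 4 = 10.

10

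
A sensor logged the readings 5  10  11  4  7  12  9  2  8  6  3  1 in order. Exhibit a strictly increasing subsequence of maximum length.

5, 10, 11, 12

Patience tails give the LIS length; then backtrack through the dp parents:
5 → extends → [5]
10 → extends → [5, 10]
11 → extends → [5, 10, 11]
4 → replaces 5 → [4, 10, 11]
7 → replaces 10 → [4, 7, 11]
12 → extends → [4, 7, 11, 12]
9 → replaces 11 → [4, 7, 9, 12]
2 → replaces 4 → [2, 7, 9, 12]
8 → replaces 9 → [2, 7, 8, 12]
6 → replaces 7 → [2, 6, 8, 12]
3 → replaces 6 → [2, 3, 8, 12]
1 → replaces 2 → [1, 3, 8, 12]
Length 4; one witness is 5, 10, 11, 12.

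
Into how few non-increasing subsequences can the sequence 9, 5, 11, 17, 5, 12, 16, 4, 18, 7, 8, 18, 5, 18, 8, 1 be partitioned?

5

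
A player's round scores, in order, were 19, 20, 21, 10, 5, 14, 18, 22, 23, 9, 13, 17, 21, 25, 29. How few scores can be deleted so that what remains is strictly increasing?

8

Fewest deletions = n − (longest strictly increasing subsequence).
Patience tails:
19 → extends → [19]
20 → extends → [19, 20]
21 → extends → [19, 20, 21]
10 → replaces 19 → [10, 20, 21]
5 → replaces 10 → [5, 20, 21]
14 → replaces 20 → [5, 14, 21]
18 → replaces 21 → [5, 14, 18]
22 → extends → [5, 14, 18, 22]
23 → extends → [5, 14, 18, 22, 23]
9 → replaces 14 → [5, 9, 18, 22, 23]
13 → replaces 18 → [5, 9, 13, 22, 23]
17 → replaces 22 → [5, 9, 13, 17, 23]
21 → replaces 23 → [5, 9, 13, 17, 21]
25 → extends → [5, 9, 13, 17, 21, 25]
29 → extends → [5, 9, 13, 17, 21, 25, 29]
Longest strictly increasing subsequence has length 7, so deletions = 15 − 7 = 8.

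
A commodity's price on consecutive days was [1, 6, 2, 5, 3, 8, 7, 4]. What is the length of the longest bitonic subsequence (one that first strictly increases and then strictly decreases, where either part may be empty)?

inc[i] = longest strictly increasing subsequence ending at i; dec[i] = longest strictly decreasing subsequence starting at i:
i:     1 2 3 4 5 6 7 8
a[i]:  1 6 2 5 3 8 7 4
inc:   1 2 2 3 3 4 4 4
dec:   1 3 1 2 1 3 2 1
Best peak at i=6 (value 8): inc=4, dec=3, length 4+3−1 = 6.

6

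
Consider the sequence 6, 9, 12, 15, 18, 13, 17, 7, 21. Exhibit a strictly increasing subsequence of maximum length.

6, 9, 12, 15, 18, 21

Patience tails give the LIS length; then backtrack through the dp parents:
6 → extends → [6]
9 → extends → [6, 9]
12 → extends → [6, 9, 12]
15 → extends → [6, 9, 12, 15]
18 → extends → [6, 9, 12, 15, 18]
13 → replaces 15 → [6, 9, 12, 13, 18]
17 → replaces 18 → [6, 9, 12, 13, 17]
7 → replaces 9 → [6, 7, 12, 13, 17]
21 → extends → [6, 7, 12, 13, 17, 21]
Length 6; one witness is 6, 9, 12, 15, 18, 21.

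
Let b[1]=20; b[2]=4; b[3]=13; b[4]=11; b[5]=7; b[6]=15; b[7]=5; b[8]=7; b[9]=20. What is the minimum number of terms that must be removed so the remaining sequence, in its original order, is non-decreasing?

Fewest deletions = n − (longest non-decreasing subsequence).
i:      1  2  3  4  5  6  7  8  9
b[i]:  20  4 13 11  7 15  5  7 20
dp:     1  1  2  2  2  3  2  3  4
max dp = 4, so deletions = 9 − 4 = 5.

5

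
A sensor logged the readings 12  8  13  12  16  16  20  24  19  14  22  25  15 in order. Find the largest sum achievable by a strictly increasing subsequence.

Let S[i] be the best sum of a strictly increasing subsequence ending at i:
i:       1   2   3   4   5   6   7   8   9  10  11  12  13
a[i]:   12   8  13  12  16  16  20  24  19  14  22  25  15
S:      12   8  25  20  41  41  61  85  60  39  83 110  54
Maximum is 110 (e.g. 12 + 13 + 16 + 20 + 24 + 25).

110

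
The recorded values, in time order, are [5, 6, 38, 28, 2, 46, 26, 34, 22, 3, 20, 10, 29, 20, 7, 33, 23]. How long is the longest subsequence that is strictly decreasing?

Negate each value so 'decreasing' becomes 'increasing', then run patience tails on the negated sequence:
-5 → extends → [-5]
-6 → replaces -5 → [-6]
-38 → replaces -6 → [-38]
-28 → extends → [-38, -28]
-2 → extends → [-38, -28, -2]
-46 → replaces -38 → [-46, -28, -2]
-26 → replaces -2 → [-46, -28, -26]
-34 → replaces -28 → [-46, -34, -26]
-22 → extends → [-46, -34, -26, -22]
-3 → extends → [-46, -34, -26, -22, -3]
-20 → replaces -3 → [-46, -34, -26, -22, -20]
-10 → extends → [-46, -34, -26, -22, -20, -10]
-29 → replaces -26 → [-46, -34, -29, -22, -20, -10]
-20 → already a tail → [-46, -34, -29, -22, -20, -10]
-7 → extends → [-46, -34, -29, -22, -20, -10, -7]
-33 → replaces -29 → [-46, -34, -33, -22, -20, -10, -7]
-23 → replaces -22 → [-46, -34, -33, -23, -20, -10, -7]
Seven tails, so the longest strictly decreasing subsequence of the original has length 7.

7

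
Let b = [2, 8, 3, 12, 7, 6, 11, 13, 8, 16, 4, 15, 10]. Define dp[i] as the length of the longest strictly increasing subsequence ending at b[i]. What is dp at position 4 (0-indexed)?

3

dp[i] = 1 + max{dp[j] : j<i, b[j]<b[i]} (or 1 if no such j):
i:      0  1  2  3  4  5  6  7  8  9 10 11 12
b[i]:   2  8  3 12  7  6 11 13  8 16  4 15 10
dp:     1  2  2  3  3  3  4  5  4  6  3  6  5
At index 4 the value is 3.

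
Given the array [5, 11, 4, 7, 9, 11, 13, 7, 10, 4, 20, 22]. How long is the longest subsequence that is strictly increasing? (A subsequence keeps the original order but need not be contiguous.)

Track the smallest tail for each achievable length (strict):
5 → extends → [5]
11 → extends → [5, 11]
4 → replaces 5 → [4, 11]
7 → replaces 11 → [4, 7]
9 → extends → [4, 7, 9]
11 → extends → [4, 7, 9, 11]
13 → extends → [4, 7, 9, 11, 13]
7 → already a tail → [4, 7, 9, 11, 13]
10 → replaces 11 → [4, 7, 9, 10, 13]
4 → already a tail → [4, 7, 9, 10, 13]
20 → extends → [4, 7, 9, 10, 13, 20]
22 → extends → [4, 7, 9, 10, 13, 20, 22]
Seven tails, so the longest strictly increasing subsequence has length 7 (e.g. 5, 7, 9, 11, 13, 20, 22).

7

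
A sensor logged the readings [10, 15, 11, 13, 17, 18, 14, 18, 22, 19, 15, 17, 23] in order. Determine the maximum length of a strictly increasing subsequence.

7

Track the smallest tail for each achievable length (strict):
10 → extends → [10]
15 → extends → [10, 15]
11 → replaces 15 → [10, 11]
13 → extends → [10, 11, 13]
17 → extends → [10, 11, 13, 17]
18 → extends → [10, 11, 13, 17, 18]
14 → replaces 17 → [10, 11, 13, 14, 18]
18 → already a tail → [10, 11, 13, 14, 18]
22 → extends → [10, 11, 13, 14, 18, 22]
19 → replaces 22 → [10, 11, 13, 14, 18, 19]
15 → replaces 18 → [10, 11, 13, 14, 15, 19]
17 → replaces 19 → [10, 11, 13, 14, 15, 17]
23 → extends → [10, 11, 13, 14, 15, 17, 23]
Seven tails, so the longest strictly increasing subsequence has length 7 (e.g. 10, 11, 13, 17, 18, 22, 23).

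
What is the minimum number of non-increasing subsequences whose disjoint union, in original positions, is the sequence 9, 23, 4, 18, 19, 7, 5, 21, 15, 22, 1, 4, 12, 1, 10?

Place each on the leftmost legal pile:
9 → new pile 1 (tops now [9])
23 → new pile 2 (tops now [9, 23])
4 → pile 1 (tops now [4, 23])
18 → pile 2 (tops now [4, 18])
19 → new pile 3 (tops now [4, 18, 19])
7 → pile 2 (tops now [4, 7, 19])
5 → pile 2 (tops now [4, 5, 19])
21 → new pile 4 (tops now [4, 5, 19, 21])
15 → pile 3 (tops now [4, 5, 15, 21])
22 → new pile 5 (tops now [4, 5, 15, 21, 22])
1 → pile 1 (tops now [1, 5, 15, 21, 22])
4 → pile 2 (tops now [1, 4, 15, 21, 22])
12 → pile 3 (tops now [1, 4, 12, 21, 22])
1 → pile 1 (tops now [1, 4, 12, 21, 22])
10 → pile 3 (tops now [1, 4, 10, 21, 22])
Five piles.

5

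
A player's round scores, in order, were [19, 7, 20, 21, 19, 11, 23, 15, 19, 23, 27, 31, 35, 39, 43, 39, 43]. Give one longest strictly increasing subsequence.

7, 11, 15, 19, 23, 27, 31, 35, 39, 43

Patience tails give the LIS length; then backtrack through the dp parents:
19 → extends → [19]
7 → replaces 19 → [7]
20 → extends → [7, 20]
21 → extends → [7, 20, 21]
19 → replaces 20 → [7, 19, 21]
11 → replaces 19 → [7, 11, 21]
23 → extends → [7, 11, 21, 23]
15 → replaces 21 → [7, 11, 15, 23]
19 → replaces 23 → [7, 11, 15, 19]
23 → extends → [7, 11, 15, 19, 23]
27 → extends → [7, 11, 15, 19, 23, 27]
31 → extends → [7, 11, 15, 19, 23, 27, 31]
35 → extends → [7, 11, 15, 19, 23, 27, 31, 35]
39 → extends → [7, 11, 15, 19, 23, 27, 31, 35, 39]
43 → extends → [7, 11, 15, 19, 23, 27, 31, 35, 39, 43]
39 → already a tail → [7, 11, 15, 19, 23, 27, 31, 35, 39, 43]
43 → already a tail → [7, 11, 15, 19, 23, 27, 31, 35, 39, 43]
Length 10; one witness is 7, 11, 15, 19, 23, 27, 31, 35, 39, 43.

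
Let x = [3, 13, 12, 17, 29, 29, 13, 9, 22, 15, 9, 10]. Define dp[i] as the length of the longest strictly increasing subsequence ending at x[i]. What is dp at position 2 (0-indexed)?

2

dp[i] = 1 + max{dp[j] : j<i, x[j]<x[i]} (or 1 if no such j):
i:      0  1  2  3  4  5  6  7  8  9 10 11
x[i]:   3 13 12 17 29 29 13  9 22 15  9 10
dp:     1  2  2  3  4  4  3  2  4  4  2  3
At index 2 the value is 2.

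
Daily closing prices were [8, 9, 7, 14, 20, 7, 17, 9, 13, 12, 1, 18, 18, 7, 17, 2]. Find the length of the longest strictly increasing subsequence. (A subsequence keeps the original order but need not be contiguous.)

5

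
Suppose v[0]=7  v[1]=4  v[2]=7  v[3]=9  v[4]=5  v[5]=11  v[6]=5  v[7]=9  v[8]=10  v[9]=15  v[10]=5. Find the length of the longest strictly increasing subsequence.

Let dp[i] be the length of the longest such subsequence ending at index i:
i:      0  1  2  3  4  5  6  7  8  9 10
v[i]:   7  4  7  9  5 11  5  9 10 15  5
dp:     1  1  2  3  2  4  2  3  4  5  2
Maximum dp value is 5.

5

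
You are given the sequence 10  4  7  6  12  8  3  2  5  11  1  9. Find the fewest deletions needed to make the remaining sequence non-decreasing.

Fewest deletions = n − (longest non-decreasing subsequence).
Patience tails:
10 → extends → [10]
4 → replaces 10 → [4]
7 → extends → [4, 7]
6 → replaces 7 → [4, 6]
12 → extends → [4, 6, 12]
8 → replaces 12 → [4, 6, 8]
3 → replaces 4 → [3, 6, 8]
2 → replaces 3 → [2, 6, 8]
5 → replaces 6 → [2, 5, 8]
11 → extends → [2, 5, 8, 11]
1 → replaces 2 → [1, 5, 8, 11]
9 → replaces 11 → [1, 5, 8, 9]
Longest non-decreasing subsequence has length 4, so deletions = 12 − 4 = 8.

8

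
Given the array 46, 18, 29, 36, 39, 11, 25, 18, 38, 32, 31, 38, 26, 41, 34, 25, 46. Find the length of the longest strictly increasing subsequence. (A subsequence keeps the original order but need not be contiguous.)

6

Let dp[i] be the length of the longest such subsequence ending at index i:
i:      1  2  3  4  5  6  7  8  9 10 11 12 13 14 15 16 17
a[i]:  46 18 29 36 39 11 25 18 38 32 31 38 26 41 34 25 46
dp:     1  1  2  3  4  1  2  2  4  3  3  4  3  5  4  3  6
Maximum dp value is 6.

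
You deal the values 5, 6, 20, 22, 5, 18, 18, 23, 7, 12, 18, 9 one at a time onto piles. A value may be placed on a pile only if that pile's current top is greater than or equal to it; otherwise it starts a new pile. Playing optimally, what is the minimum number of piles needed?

Place each on the leftmost legal pile:
5 → new pile 1 (tops now [5])
6 → new pile 2 (tops now [5, 6])
20 → new pile 3 (tops now [5, 6, 20])
22 → new pile 4 (tops now [5, 6, 20, 22])
5 → pile 1 (tops now [5, 6, 20, 22])
18 → pile 3 (tops now [5, 6, 18, 22])
18 → pile 3 (tops now [5, 6, 18, 22])
23 → new pile 5 (tops now [5, 6, 18, 22, 23])
7 → pile 3 (tops now [5, 6, 7, 22, 23])
12 → pile 4 (tops now [5, 6, 7, 12, 23])
18 → pile 5 (tops now [5, 6, 7, 12, 18])
9 → pile 4 (tops now [5, 6, 7, 9, 18])
Five piles.

5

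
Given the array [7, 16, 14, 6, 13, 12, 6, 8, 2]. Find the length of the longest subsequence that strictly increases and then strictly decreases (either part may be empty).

inc[i] = longest strictly increasing subsequence ending at i; dec[i] = longest strictly decreasing subsequence starting at i:
i:      1  2  3  4  5  6  7  8  9
a[i]:   7 16 14  6 13 12  6  8  2
inc:    1  2  2  1  2  2  1  2  1
dec:    3  6  5  2  4  3  2  2  1
Best peak at i=2 (value 16): inc=2, dec=6, length 2+6−1 = 7.

7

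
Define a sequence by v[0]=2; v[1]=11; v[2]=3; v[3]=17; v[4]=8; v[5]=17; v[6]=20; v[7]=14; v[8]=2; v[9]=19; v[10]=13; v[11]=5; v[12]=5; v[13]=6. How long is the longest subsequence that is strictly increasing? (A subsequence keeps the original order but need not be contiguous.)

Track the smallest tail for each achievable length (strict):
2 → extends → [2]
11 → extends → [2, 11]
3 → replaces 11 → [2, 3]
17 → extends → [2, 3, 17]
8 → replaces 17 → [2, 3, 8]
17 → extends → [2, 3, 8, 17]
20 → extends → [2, 3, 8, 17, 20]
14 → replaces 17 → [2, 3, 8, 14, 20]
2 → already a tail → [2, 3, 8, 14, 20]
19 → replaces 20 → [2, 3, 8, 14, 19]
13 → replaces 14 → [2, 3, 8, 13, 19]
5 → replaces 8 → [2, 3, 5, 13, 19]
5 → already a tail → [2, 3, 5, 13, 19]
6 → replaces 13 → [2, 3, 5, 6, 19]
Five tails, so the longest strictly increasing subsequence has length 5 (e.g. 2, 3, 8, 17, 20).

5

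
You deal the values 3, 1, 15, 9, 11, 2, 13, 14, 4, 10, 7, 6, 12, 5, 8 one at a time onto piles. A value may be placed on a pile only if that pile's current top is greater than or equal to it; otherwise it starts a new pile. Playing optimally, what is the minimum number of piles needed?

5

Place each on the leftmost legal pile:
3 → new pile 1 (tops now [3])
1 → pile 1 (tops now [1])
15 → new pile 2 (tops now [1, 15])
9 → pile 2 (tops now [1, 9])
11 → new pile 3 (tops now [1, 9, 11])
2 → pile 2 (tops now [1, 2, 11])
13 → new pile 4 (tops now [1, 2, 11, 13])
14 → new pile 5 (tops now [1, 2, 11, 13, 14])
4 → pile 3 (tops now [1, 2, 4, 13, 14])
10 → pile 4 (tops now [1, 2, 4, 10, 14])
7 → pile 4 (tops now [1, 2, 4, 7, 14])
6 → pile 4 (tops now [1, 2, 4, 6, 14])
12 → pile 5 (tops now [1, 2, 4, 6, 12])
5 → pile 4 (tops now [1, 2, 4, 5, 12])
8 → pile 5 (tops now [1, 2, 4, 5, 8])
Five piles.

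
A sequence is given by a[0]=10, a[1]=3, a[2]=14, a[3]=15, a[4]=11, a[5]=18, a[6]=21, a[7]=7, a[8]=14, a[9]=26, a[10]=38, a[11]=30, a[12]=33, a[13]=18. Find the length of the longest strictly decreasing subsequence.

3

Let dp[i] be the longest strictly decreasing subsequence ending at i:
i:      0  1  2  3  4  5  6  7  8  9 10 11 12 13
a[i]:  10  3 14 15 11 18 21  7 14 26 38 30 33 18
dp:     1  2  1  1  2  1  1  3  2  1  1  2  2  3
Maximum is 3.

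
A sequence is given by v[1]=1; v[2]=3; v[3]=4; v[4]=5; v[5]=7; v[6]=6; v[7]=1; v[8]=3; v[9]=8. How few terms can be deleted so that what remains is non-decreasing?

3

Fewest deletions = n − (longest non-decreasing subsequence).
Patience tails:
1 → extends → [1]
3 → extends → [1, 3]
4 → extends → [1, 3, 4]
5 → extends → [1, 3, 4, 5]
7 → extends → [1, 3, 4, 5, 7]
6 → replaces 7 → [1, 3, 4, 5, 6]
1 → replaces 3 → [1, 1, 4, 5, 6]
3 → replaces 4 → [1, 1, 3, 5, 6]
8 → extends → [1, 1, 3, 5, 6, 8]
Longest non-decreasing subsequence has length 6, so deletions = 9 − 6 = 3.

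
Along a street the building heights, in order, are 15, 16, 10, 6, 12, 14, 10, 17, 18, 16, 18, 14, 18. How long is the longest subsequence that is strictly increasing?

5

Let dp[i] be the length of the longest such subsequence ending at index i:
i:      1  2  3  4  5  6  7  8  9 10 11 12 13
a[i]:  15 16 10  6 12 14 10 17 18 16 18 14 18
dp:     1  2  1  1  2  3  2  4  5  4  5  3  5
Maximum dp value is 5.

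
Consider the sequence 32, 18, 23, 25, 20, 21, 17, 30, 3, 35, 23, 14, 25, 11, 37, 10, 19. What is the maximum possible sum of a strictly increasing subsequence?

Let S[i] be the best sum of a strictly increasing subsequence ending at i:
i:       1   2   3   4   5   6   7   8   9  10  11  12  13  14  15  16  17
a[i]:   32  18  23  25  20  21  17  30   3  35  23  14  25  11  37  10  19
S:      32  18  41  66  38  59  17  96   3 131  82  17 107  14 168  13  37
Maximum is 168 (e.g. 18 + 23 + 25 + 30 + 35 + 37).

168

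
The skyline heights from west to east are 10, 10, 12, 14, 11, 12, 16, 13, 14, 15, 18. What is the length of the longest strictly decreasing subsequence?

Negate each value so 'decreasing' becomes 'increasing', then run patience tails on the negated sequence:
-10 → extends → [-10]
-10 → already a tail → [-10]
-12 → replaces -10 → [-12]
-14 → replaces -12 → [-14]
-11 → extends → [-14, -11]
-12 → replaces -11 → [-14, -12]
-16 → replaces -14 → [-16, -12]
-13 → replaces -12 → [-16, -13]
-14 → replaces -13 → [-16, -14]
-15 → replaces -14 → [-16, -15]
-18 → replaces -16 → [-18, -15]
Two tails, so the longest strictly decreasing subsequence of the original has length 2.

2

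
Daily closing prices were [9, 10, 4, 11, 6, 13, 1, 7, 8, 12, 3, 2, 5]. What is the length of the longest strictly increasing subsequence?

Track the smallest tail for each achievable length (strict):
9 → extends → [9]
10 → extends → [9, 10]
4 → replaces 9 → [4, 10]
11 → extends → [4, 10, 11]
6 → replaces 10 → [4, 6, 11]
13 → extends → [4, 6, 11, 13]
1 → replaces 4 → [1, 6, 11, 13]
7 → replaces 11 → [1, 6, 7, 13]
8 → replaces 13 → [1, 6, 7, 8]
12 → extends → [1, 6, 7, 8, 12]
3 → replaces 6 → [1, 3, 7, 8, 12]
2 → replaces 3 → [1, 2, 7, 8, 12]
5 → replaces 7 → [1, 2, 5, 8, 12]
Five tails, so the longest strictly increasing subsequence has length 5 (e.g. 4, 6, 7, 8, 12).

5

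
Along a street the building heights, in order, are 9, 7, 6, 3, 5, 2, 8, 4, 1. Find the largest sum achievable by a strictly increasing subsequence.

Let S[i] be the best sum of a strictly increasing subsequence ending at i:
i:      1  2  3  4  5  6  7  8  9
a[i]:   9  7  6  3  5  2  8  4  1
S:      9  7  6  3  8  2 16  7  1
Maximum is 16 (e.g. 3 + 5 + 8).

16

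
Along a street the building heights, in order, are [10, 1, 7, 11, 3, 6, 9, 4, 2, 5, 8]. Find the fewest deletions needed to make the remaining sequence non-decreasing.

Fewest deletions = n − (longest non-decreasing subsequence).
i:      1  2  3  4  5  6  7  8  9 10 11
a[i]:  10  1  7 11  3  6  9  4  2  5  8
dp:     1  1  2  3  2  3  4  3  2  4  5
max dp = 5, so deletions = 11 − 5 = 6.

6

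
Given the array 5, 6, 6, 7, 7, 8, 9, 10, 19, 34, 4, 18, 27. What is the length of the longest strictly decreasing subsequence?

2

Let dp[i] be the longest strictly decreasing subsequence ending at i:
i:      1  2  3  4  5  6  7  8  9 10 11 12 13
a[i]:   5  6  6  7  7  8  9 10 19 34  4 18 27
dp:     1  1  1  1  1  1  1  1  1  1  2  2  2
Maximum is 2.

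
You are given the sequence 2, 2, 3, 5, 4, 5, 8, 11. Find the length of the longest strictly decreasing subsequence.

Let dp[i] be the longest strictly decreasing subsequence ending at i:
i:      1  2  3  4  5  6  7  8
a[i]:   2  2  3  5  4  5  8 11
dp:     1  1  1  1  2  1  1  1
Maximum is 2.

2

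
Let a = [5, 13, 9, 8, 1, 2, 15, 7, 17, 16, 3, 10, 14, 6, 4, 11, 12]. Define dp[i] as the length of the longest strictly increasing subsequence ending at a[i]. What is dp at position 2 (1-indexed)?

2

dp[i] = 1 + max{dp[j] : j<i, a[j]<a[i]} (or 1 if no such j):
i:      1  2  3  4  5  6  7  8  9 10 11 12 13 14 15 16 17
a[i]:   5 13  9  8  1  2 15  7 17 16  3 10 14  6  4 11 12
dp:     1  2  2  2  1  2  3  3  4  4  3  4  5  4  4  5  6
At index 2 the value is 2.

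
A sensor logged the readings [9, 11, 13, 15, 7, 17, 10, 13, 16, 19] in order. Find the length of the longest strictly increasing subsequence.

Track the smallest tail for each achievable length (strict):
9 → extends → [9]
11 → extends → [9, 11]
13 → extends → [9, 11, 13]
15 → extends → [9, 11, 13, 15]
7 → replaces 9 → [7, 11, 13, 15]
17 → extends → [7, 11, 13, 15, 17]
10 → replaces 11 → [7, 10, 13, 15, 17]
13 → already a tail → [7, 10, 13, 15, 17]
16 → replaces 17 → [7, 10, 13, 15, 16]
19 → extends → [7, 10, 13, 15, 16, 19]
Six tails, so the longest strictly increasing subsequence has length 6 (e.g. 9, 11, 13, 15, 17, 19).

6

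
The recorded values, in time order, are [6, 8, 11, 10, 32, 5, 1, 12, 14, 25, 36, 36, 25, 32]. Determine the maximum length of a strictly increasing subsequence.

7

Track the smallest tail for each achievable length (strict):
6 → extends → [6]
8 → extends → [6, 8]
11 → extends → [6, 8, 11]
10 → replaces 11 → [6, 8, 10]
32 → extends → [6, 8, 10, 32]
5 → replaces 6 → [5, 8, 10, 32]
1 → replaces 5 → [1, 8, 10, 32]
12 → replaces 32 → [1, 8, 10, 12]
14 → extends → [1, 8, 10, 12, 14]
25 → extends → [1, 8, 10, 12, 14, 25]
36 → extends → [1, 8, 10, 12, 14, 25, 36]
36 → already a tail → [1, 8, 10, 12, 14, 25, 36]
25 → already a tail → [1, 8, 10, 12, 14, 25, 36]
32 → replaces 36 → [1, 8, 10, 12, 14, 25, 32]
Seven tails, so the longest strictly increasing subsequence has length 7 (e.g. 6, 8, 11, 12, 14, 25, 36).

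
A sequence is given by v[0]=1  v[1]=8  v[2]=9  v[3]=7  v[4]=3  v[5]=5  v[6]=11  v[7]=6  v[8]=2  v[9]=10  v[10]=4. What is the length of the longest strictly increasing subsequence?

5

Let dp[i] be the length of the longest such subsequence ending at index i:
i:      0  1  2  3  4  5  6  7  8  9 10
v[i]:   1  8  9  7  3  5 11  6  2 10  4
dp:     1  2  3  2  2  3  4  4  2  5  3
Maximum dp value is 5.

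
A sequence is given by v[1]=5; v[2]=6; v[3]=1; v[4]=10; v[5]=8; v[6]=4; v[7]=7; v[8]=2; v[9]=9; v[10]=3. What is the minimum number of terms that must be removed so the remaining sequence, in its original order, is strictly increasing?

6

Fewest deletions = n − (longest strictly increasing subsequence).
i:      1  2  3  4  5  6  7  8  9 10
v[i]:   5  6  1 10  8  4  7  2  9  3
dp:     1  2  1  3  3  2  3  2  4  3
max dp = 4, so deletions = 10 − 4 = 6.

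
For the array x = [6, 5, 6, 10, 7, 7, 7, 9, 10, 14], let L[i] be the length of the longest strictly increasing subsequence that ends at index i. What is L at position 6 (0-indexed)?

dp[i] = 1 + max{dp[j] : j<i, x[j]<x[i]} (or 1 if no such j):
i:      0  1  2  3  4  5  6  7  8  9
x[i]:   6  5  6 10  7  7  7  9 10 14
dp:     1  1  2  3  3  3  3  4  5  6
At index 6 the value is 3.

3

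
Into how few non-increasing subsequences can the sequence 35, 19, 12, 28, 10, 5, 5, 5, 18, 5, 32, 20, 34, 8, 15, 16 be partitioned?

4

Place each on the leftmost legal pile:
35 → new pile 1 (tops now [35])
19 → pile 1 (tops now [19])
12 → pile 1 (tops now [12])
28 → new pile 2 (tops now [12, 28])
10 → pile 1 (tops now [10, 28])
5 → pile 1 (tops now [5, 28])
5 → pile 1 (tops now [5, 28])
5 → pile 1 (tops now [5, 28])
18 → pile 2 (tops now [5, 18])
5 → pile 1 (tops now [5, 18])
32 → new pile 3 (tops now [5, 18, 32])
20 → pile 3 (tops now [5, 18, 20])
34 → new pile 4 (tops now [5, 18, 20, 34])
8 → pile 2 (tops now [5, 8, 20, 34])
15 → pile 3 (tops now [5, 8, 15, 34])
16 → pile 4 (tops now [5, 8, 15, 16])
Four piles.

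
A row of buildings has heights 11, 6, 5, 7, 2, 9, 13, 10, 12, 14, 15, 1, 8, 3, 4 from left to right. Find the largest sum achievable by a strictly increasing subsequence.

73

Let S[i] be the best sum of a strictly increasing subsequence ending at i:
i:      1  2  3  4  5  6  7  8  9 10 11 12 13 14 15
a[i]:  11  6  5  7  2  9 13 10 12 14 15  1  8  3  4
S:     11  6  5 13  2 22 35 32 44 58 73  1 21  5  9
Maximum is 73 (e.g. 6 + 7 + 9 + 10 + 12 + 14 + 15).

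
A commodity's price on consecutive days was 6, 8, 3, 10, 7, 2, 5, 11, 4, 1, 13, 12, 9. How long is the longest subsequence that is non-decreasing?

Track the smallest tail for each achievable length (allowing ties):
6 → extends → [6]
8 → extends → [6, 8]
3 → replaces 6 → [3, 8]
10 → extends → [3, 8, 10]
7 → replaces 8 → [3, 7, 10]
2 → replaces 3 → [2, 7, 10]
5 → replaces 7 → [2, 5, 10]
11 → extends → [2, 5, 10, 11]
4 → replaces 5 → [2, 4, 10, 11]
1 → replaces 2 → [1, 4, 10, 11]
13 → extends → [1, 4, 10, 11, 13]
12 → replaces 13 → [1, 4, 10, 11, 12]
9 → replaces 10 → [1, 4, 9, 11, 12]
Five tails, so the longest non-decreasing subsequence has length 5 (e.g. 6, 8, 10, 11, 13).

5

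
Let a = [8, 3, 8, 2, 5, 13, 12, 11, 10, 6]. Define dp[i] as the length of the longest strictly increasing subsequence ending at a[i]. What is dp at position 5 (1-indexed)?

dp[i] = 1 + max{dp[j] : j<i, a[j]<a[i]} (or 1 if no such j):
i:      1  2  3  4  5  6  7  8  9 10
a[i]:   8  3  8  2  5 13 12 11 10  6
dp:     1  1  2  1  2  3  3  3  3  3
At index 5 the value is 2.

2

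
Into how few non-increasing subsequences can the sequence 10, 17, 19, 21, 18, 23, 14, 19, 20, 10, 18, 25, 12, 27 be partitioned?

7

The minimum number of non-increasing subsequences covering a sequence equals the length of its longest strictly increasing subsequence.
LIS length is 7 (e.g. 10, 17, 19, 21, 23, 25, 27), so 7 piles are needed.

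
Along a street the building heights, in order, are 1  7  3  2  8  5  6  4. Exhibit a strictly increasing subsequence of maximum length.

Patience tails give the LIS length; then backtrack through the dp parents:
1 → extends → [1]
7 → extends → [1, 7]
3 → replaces 7 → [1, 3]
2 → replaces 3 → [1, 2]
8 → extends → [1, 2, 8]
5 → replaces 8 → [1, 2, 5]
6 → extends → [1, 2, 5, 6]
4 → replaces 5 → [1, 2, 4, 6]
Length 4; one witness is 1, 3, 5, 6.

1, 3, 5, 6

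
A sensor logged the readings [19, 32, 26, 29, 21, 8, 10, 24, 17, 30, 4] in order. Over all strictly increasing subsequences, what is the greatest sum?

104

Let S[i] be the best sum of a strictly increasing subsequence ending at i:
i:       1   2   3   4   5   6   7   8   9  10  11
a[i]:   19  32  26  29  21   8  10  24  17  30   4
S:      19  51  45  74  40   8  18  64  35 104   4
Maximum is 104 (e.g. 19 + 26 + 29 + 30).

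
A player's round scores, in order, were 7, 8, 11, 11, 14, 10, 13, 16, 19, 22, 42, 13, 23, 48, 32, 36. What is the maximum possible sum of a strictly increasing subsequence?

188

Let S[i] be the best sum of a strictly increasing subsequence ending at i:
i:       1   2   3   4   5   6   7   8   9  10  11  12  13  14  15  16
a[i]:    7   8  11  11  14  10  13  16  19  22  42  13  23  48  32  36
S:       7  15  26  26  40  25  39  56  75  97 139  39 120 187 152 188
Maximum is 188 (e.g. 7 + 8 + 11 + 14 + 16 + 19 + 22 + 23 + 32 + 36).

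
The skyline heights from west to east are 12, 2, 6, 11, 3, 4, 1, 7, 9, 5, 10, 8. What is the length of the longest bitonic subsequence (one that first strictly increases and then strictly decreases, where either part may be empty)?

inc[i] = longest strictly increasing subsequence ending at i; dec[i] = longest strictly decreasing subsequence starting at i:
i:      1  2  3  4  5  6  7  8  9 10 11 12
a[i]:  12  2  6 11  3  4  1  7  9  5 10  8
inc:    1  1  2  3  2  3  1  4  5  4  6  5
dec:    4  2  3  3  2  2  1  2  2  1  2  1
Best peak at i=11 (value 10): inc=6, dec=2, length 6+2−1 = 7.

7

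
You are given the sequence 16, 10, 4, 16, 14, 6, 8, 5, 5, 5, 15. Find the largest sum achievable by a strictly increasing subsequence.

39

Let S[i] be the best sum of a strictly increasing subsequence ending at i:
i:      1  2  3  4  5  6  7  8  9 10 11
a[i]:  16 10  4 16 14  6  8  5  5  5 15
S:     16 10  4 26 24 10 18  9  9  9 39
Maximum is 39 (e.g. 10 + 14 + 15).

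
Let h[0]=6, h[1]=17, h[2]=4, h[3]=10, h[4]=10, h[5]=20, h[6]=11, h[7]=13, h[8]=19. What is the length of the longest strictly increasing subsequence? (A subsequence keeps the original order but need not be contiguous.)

Let dp[i] be the length of the longest such subsequence ending at index i:
i:      0  1  2  3  4  5  6  7  8
h[i]:   6 17  4 10 10 20 11 13 19
dp:     1  2  1  2  2  3  3  4  5
Maximum dp value is 5.

5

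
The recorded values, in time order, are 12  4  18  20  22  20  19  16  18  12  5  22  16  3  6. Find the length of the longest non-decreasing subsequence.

Track the smallest tail for each achievable length (allowing ties):
12 → extends → [12]
4 → replaces 12 → [4]
18 → extends → [4, 18]
20 → extends → [4, 18, 20]
22 → extends → [4, 18, 20, 22]
20 → replaces 22 → [4, 18, 20, 20]
19 → replaces 20 → [4, 18, 19, 20]
16 → replaces 18 → [4, 16, 19, 20]
18 → replaces 19 → [4, 16, 18, 20]
12 → replaces 16 → [4, 12, 18, 20]
5 → replaces 12 → [4, 5, 18, 20]
22 → extends → [4, 5, 18, 20, 22]
16 → replaces 18 → [4, 5, 16, 20, 22]
3 → replaces 4 → [3, 5, 16, 20, 22]
6 → replaces 16 → [3, 5, 6, 20, 22]
Five tails, so the longest non-decreasing subsequence has length 5 (e.g. 12, 18, 20, 22, 22).

5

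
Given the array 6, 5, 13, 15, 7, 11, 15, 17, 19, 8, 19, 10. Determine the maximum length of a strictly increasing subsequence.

6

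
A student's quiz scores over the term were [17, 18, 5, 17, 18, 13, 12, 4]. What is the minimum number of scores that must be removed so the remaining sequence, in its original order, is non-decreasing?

5

Fewest deletions = n − (longest non-decreasing subsequence).
i:      1  2  3  4  5  6  7  8
a[i]:  17 18  5 17 18 13 12  4
dp:     1  2  1  2  3  2  2  1
max dp = 3, so deletions = 8 − 3 = 5.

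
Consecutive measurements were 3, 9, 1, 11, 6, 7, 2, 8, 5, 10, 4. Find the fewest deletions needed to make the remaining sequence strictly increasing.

Fewest deletions = n − (longest strictly increasing subsequence).
i:      1  2  3  4  5  6  7  8  9 10 11
a[i]:   3  9  1 11  6  7  2  8  5 10  4
dp:     1  2  1  3  2  3  2  4  3  5  3
max dp = 5, so deletions = 11 − 5 = 6.

6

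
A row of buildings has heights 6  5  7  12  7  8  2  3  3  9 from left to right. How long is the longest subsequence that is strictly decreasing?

Let dp[i] be the longest strictly decreasing subsequence ending at i:
i:      1  2  3  4  5  6  7  8  9 10
a[i]:   6  5  7 12  7  8  2  3  3  9
dp:     1  2  1  1  2  2  3  3  3  2
Maximum is 3.

3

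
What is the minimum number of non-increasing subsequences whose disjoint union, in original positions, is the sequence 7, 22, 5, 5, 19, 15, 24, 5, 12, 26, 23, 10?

4

Place each on the leftmost legal pile:
7 → new pile 1 (tops now [7])
22 → new pile 2 (tops now [7, 22])
5 → pile 1 (tops now [5, 22])
5 → pile 1 (tops now [5, 22])
19 → pile 2 (tops now [5, 19])
15 → pile 2 (tops now [5, 15])
24 → new pile 3 (tops now [5, 15, 24])
5 → pile 1 (tops now [5, 15, 24])
12 → pile 2 (tops now [5, 12, 24])
26 → new pile 4 (tops now [5, 12, 24, 26])
23 → pile 3 (tops now [5, 12, 23, 26])
10 → pile 2 (tops now [5, 10, 23, 26])
Four piles.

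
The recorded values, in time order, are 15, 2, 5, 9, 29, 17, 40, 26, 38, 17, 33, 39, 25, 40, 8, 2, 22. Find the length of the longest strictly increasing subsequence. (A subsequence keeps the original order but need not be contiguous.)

8

Track the smallest tail for each achievable length (strict):
15 → extends → [15]
2 → replaces 15 → [2]
5 → extends → [2, 5]
9 → extends → [2, 5, 9]
29 → extends → [2, 5, 9, 29]
17 → replaces 29 → [2, 5, 9, 17]
40 → extends → [2, 5, 9, 17, 40]
26 → replaces 40 → [2, 5, 9, 17, 26]
38 → extends → [2, 5, 9, 17, 26, 38]
17 → already a tail → [2, 5, 9, 17, 26, 38]
33 → replaces 38 → [2, 5, 9, 17, 26, 33]
39 → extends → [2, 5, 9, 17, 26, 33, 39]
25 → replaces 26 → [2, 5, 9, 17, 25, 33, 39]
40 → extends → [2, 5, 9, 17, 25, 33, 39, 40]
8 → replaces 9 → [2, 5, 8, 17, 25, 33, 39, 40]
2 → already a tail → [2, 5, 8, 17, 25, 33, 39, 40]
22 → replaces 25 → [2, 5, 8, 17, 22, 33, 39, 40]
Eight tails, so the longest strictly increasing subsequence has length 8 (e.g. 2, 5, 9, 17, 26, 38, 39, 40).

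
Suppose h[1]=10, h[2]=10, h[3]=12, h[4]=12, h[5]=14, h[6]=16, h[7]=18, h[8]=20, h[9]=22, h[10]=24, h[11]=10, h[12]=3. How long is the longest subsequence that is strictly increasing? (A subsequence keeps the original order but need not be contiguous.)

8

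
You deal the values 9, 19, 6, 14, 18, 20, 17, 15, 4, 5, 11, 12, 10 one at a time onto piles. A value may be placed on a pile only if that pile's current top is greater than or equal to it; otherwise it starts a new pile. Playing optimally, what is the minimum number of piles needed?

Place each on the leftmost legal pile:
9 → new pile 1 (tops now [9])
19 → new pile 2 (tops now [9, 19])
6 → pile 1 (tops now [6, 19])
14 → pile 2 (tops now [6, 14])
18 → new pile 3 (tops now [6, 14, 18])
20 → new pile 4 (tops now [6, 14, 18, 20])
17 → pile 3 (tops now [6, 14, 17, 20])
15 → pile 3 (tops now [6, 14, 15, 20])
4 → pile 1 (tops now [4, 14, 15, 20])
5 → pile 2 (tops now [4, 5, 15, 20])
11 → pile 3 (tops now [4, 5, 11, 20])
12 → pile 4 (tops now [4, 5, 11, 12])
10 → pile 3 (tops now [4, 5, 10, 12])
Four piles.

4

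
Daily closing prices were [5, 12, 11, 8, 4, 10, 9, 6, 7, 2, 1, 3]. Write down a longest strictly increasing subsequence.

Patience tails give the LIS length; then backtrack through the dp parents:
5 → extends → [5]
12 → extends → [5, 12]
11 → replaces 12 → [5, 11]
8 → replaces 11 → [5, 8]
4 → replaces 5 → [4, 8]
10 → extends → [4, 8, 10]
9 → replaces 10 → [4, 8, 9]
6 → replaces 8 → [4, 6, 9]
7 → replaces 9 → [4, 6, 7]
2 → replaces 4 → [2, 6, 7]
1 → replaces 2 → [1, 6, 7]
3 → replaces 6 → [1, 3, 7]
Length 3; one witness is 5, 8, 10.

5, 8, 10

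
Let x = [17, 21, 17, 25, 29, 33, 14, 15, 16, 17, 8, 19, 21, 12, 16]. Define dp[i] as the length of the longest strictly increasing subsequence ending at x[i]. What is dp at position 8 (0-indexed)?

3

dp[i] = 1 + max{dp[j] : j<i, x[j]<x[i]} (or 1 if no such j):
i:      0  1  2  3  4  5  6  7  8  9 10 11 12 13 14
x[i]:  17 21 17 25 29 33 14 15 16 17  8 19 21 12 16
dp:     1  2  1  3  4  5  1  2  3  4  1  5  6  2  3
At index 8 the value is 3.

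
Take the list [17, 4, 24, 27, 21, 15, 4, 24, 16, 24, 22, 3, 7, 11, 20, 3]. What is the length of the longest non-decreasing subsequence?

5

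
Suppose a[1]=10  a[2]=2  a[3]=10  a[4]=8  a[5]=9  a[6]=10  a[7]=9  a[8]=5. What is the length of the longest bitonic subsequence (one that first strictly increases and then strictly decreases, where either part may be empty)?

inc[i] = longest strictly increasing subsequence ending at i; dec[i] = longest strictly decreasing subsequence starting at i:
i:      1  2  3  4  5  6  7  8
a[i]:  10  2 10  8  9 10  9  5
inc:    1  1  2  2  3  4  3  2
dec:    3  1  3  2  2  3  2  1
Best peak at i=6 (value 10): inc=4, dec=3, length 4+3−1 = 6.

6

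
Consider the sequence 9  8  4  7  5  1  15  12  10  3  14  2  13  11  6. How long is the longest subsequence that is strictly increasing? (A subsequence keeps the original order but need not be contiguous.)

Let dp[i] be the length of the longest such subsequence ending at index i:
i:      1  2  3  4  5  6  7  8  9 10 11 12 13 14 15
a[i]:   9  8  4  7  5  1 15 12 10  3 14  2 13 11  6
dp:     1  1  1  2  2  1  3  3  3  2  4  2  4  4  3
Maximum dp value is 4.

4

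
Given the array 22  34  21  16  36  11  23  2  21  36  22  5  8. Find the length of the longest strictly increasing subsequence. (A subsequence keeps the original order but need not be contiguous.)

3

Let dp[i] be the length of the longest such subsequence ending at index i:
i:      1  2  3  4  5  6  7  8  9 10 11 12 13
a[i]:  22 34 21 16 36 11 23  2 21 36 22  5  8
dp:     1  2  1  1  3  1  2  1  2  3  3  2  3
Maximum dp value is 3.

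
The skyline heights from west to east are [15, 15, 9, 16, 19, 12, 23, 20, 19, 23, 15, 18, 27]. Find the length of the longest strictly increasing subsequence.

6

Let dp[i] be the length of the longest such subsequence ending at index i:
i:      1  2  3  4  5  6  7  8  9 10 11 12 13
a[i]:  15 15  9 16 19 12 23 20 19 23 15 18 27
dp:     1  1  1  2  3  2  4  4  3  5  3  4  6
Maximum dp value is 6.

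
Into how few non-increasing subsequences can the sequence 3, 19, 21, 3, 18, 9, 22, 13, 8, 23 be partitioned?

5

Place each on the leftmost legal pile:
3 → new pile 1 (tops now [3])
19 → new pile 2 (tops now [3, 19])
21 → new pile 3 (tops now [3, 19, 21])
3 → pile 1 (tops now [3, 19, 21])
18 → pile 2 (tops now [3, 18, 21])
9 → pile 2 (tops now [3, 9, 21])
22 → new pile 4 (tops now [3, 9, 21, 22])
13 → pile 3 (tops now [3, 9, 13, 22])
8 → pile 2 (tops now [3, 8, 13, 22])
23 → new pile 5 (tops now [3, 8, 13, 22, 23])
Five piles.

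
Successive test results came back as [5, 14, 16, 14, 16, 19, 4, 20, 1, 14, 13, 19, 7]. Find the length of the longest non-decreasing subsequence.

6

Let dp[i] be the length of the longest such subsequence ending at index i:
i:      1  2  3  4  5  6  7  8  9 10 11 12 13
a[i]:   5 14 16 14 16 19  4 20  1 14 13 19  7
dp:     1  2  3  3  4  5  1  6  1  4  2  6  2
Maximum dp value is 6.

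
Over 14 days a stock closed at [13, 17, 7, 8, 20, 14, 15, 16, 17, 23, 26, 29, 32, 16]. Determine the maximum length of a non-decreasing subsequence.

10

Track the smallest tail for each achievable length (allowing ties):
13 → extends → [13]
17 → extends → [13, 17]
7 → replaces 13 → [7, 17]
8 → replaces 17 → [7, 8]
20 → extends → [7, 8, 20]
14 → replaces 20 → [7, 8, 14]
15 → extends → [7, 8, 14, 15]
16 → extends → [7, 8, 14, 15, 16]
17 → extends → [7, 8, 14, 15, 16, 17]
23 → extends → [7, 8, 14, 15, 16, 17, 23]
26 → extends → [7, 8, 14, 15, 16, 17, 23, 26]
29 → extends → [7, 8, 14, 15, 16, 17, 23, 26, 29]
32 → extends → [7, 8, 14, 15, 16, 17, 23, 26, 29, 32]
16 → replaces 17 → [7, 8, 14, 15, 16, 16, 23, 26, 29, 32]
Ten tails, so the longest non-decreasing subsequence has length 10 (e.g. 7, 8, 14, 15, 16, 17, 23, 26, 29, 32).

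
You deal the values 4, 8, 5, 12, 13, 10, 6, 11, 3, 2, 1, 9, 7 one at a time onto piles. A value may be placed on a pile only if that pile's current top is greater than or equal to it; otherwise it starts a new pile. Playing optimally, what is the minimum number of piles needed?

4

Place each on the leftmost legal pile:
4 → new pile 1 (tops now [4])
8 → new pile 2 (tops now [4, 8])
5 → pile 2 (tops now [4, 5])
12 → new pile 3 (tops now [4, 5, 12])
13 → new pile 4 (tops now [4, 5, 12, 13])
10 → pile 3 (tops now [4, 5, 10, 13])
6 → pile 3 (tops now [4, 5, 6, 13])
11 → pile 4 (tops now [4, 5, 6, 11])
3 → pile 1 (tops now [3, 5, 6, 11])
2 → pile 1 (tops now [2, 5, 6, 11])
1 → pile 1 (tops now [1, 5, 6, 11])
9 → pile 4 (tops now [1, 5, 6, 9])
7 → pile 4 (tops now [1, 5, 6, 7])
Four piles.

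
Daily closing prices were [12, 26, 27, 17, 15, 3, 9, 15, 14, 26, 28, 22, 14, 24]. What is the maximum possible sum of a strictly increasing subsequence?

Let S[i] be the best sum of a strictly increasing subsequence ending at i:
i:      1  2  3  4  5  6  7  8  9 10 11 12 13 14
a[i]:  12 26 27 17 15  3  9 15 14 26 28 22 14 24
S:     12 38 65 29 27  3 12 27 26 55 93 51 26 75
Maximum is 93 (e.g. 12 + 26 + 27 + 28).

93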